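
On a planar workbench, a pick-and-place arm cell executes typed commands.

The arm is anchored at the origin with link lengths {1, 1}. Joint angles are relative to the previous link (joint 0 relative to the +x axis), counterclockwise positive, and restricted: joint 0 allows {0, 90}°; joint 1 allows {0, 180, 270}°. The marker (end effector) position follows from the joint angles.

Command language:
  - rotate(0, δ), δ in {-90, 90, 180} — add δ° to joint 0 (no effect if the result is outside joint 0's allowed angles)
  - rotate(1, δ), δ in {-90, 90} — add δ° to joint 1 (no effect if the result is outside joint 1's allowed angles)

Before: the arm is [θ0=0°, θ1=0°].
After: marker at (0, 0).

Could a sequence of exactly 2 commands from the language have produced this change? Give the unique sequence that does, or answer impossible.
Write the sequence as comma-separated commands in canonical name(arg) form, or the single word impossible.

start: [θ0=0°, θ1=0°]
[1] after rotate(1, -90): [θ0=0°, θ1=270°]
[2] after rotate(1, -90): [θ0=0°, θ1=180°]
no other 2-command option fits: unique.

rotate(1, -90), rotate(1, -90)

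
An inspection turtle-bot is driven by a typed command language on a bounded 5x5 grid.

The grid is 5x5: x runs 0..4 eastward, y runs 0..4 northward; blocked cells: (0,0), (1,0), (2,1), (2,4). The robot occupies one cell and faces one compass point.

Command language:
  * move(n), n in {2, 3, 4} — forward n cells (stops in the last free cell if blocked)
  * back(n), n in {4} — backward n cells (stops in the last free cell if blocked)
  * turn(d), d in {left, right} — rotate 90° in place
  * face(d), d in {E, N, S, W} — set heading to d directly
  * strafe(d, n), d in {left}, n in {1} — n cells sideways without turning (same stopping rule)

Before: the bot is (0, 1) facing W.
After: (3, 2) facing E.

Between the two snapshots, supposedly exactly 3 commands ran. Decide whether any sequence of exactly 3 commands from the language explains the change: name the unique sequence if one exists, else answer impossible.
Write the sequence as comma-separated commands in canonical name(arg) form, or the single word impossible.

face(E), strafe(left, 1), move(3)

key: cell and facing (now E) both changed — the 3 commands mix motion and turning
begin: (0, 1) facing W
t=1 face(E) ⇒ (0, 1) facing E
t=2 strafe(left, 1) ⇒ (0, 2) facing E
t=3 move(3) ⇒ (3, 2) facing E
no rival 3-sequence matches.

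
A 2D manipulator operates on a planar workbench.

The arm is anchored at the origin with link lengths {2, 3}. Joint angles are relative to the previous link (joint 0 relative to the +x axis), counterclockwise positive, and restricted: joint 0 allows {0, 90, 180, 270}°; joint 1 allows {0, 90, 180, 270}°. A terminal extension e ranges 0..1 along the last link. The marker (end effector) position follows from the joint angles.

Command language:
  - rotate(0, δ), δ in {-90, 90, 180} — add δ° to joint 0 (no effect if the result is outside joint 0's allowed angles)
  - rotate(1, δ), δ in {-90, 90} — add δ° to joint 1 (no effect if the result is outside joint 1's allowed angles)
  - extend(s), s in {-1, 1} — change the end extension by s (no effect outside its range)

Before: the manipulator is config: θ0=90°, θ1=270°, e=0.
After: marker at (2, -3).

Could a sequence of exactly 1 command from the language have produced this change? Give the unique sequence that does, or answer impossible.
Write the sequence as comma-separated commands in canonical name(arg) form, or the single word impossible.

rotate(0, -90)

begin: config: θ0=90°, θ1=270°, e=0
step 1 (rotate(0, -90)): config: θ0=0°, θ1=270°, e=0
all 7 alternatives checked — unique.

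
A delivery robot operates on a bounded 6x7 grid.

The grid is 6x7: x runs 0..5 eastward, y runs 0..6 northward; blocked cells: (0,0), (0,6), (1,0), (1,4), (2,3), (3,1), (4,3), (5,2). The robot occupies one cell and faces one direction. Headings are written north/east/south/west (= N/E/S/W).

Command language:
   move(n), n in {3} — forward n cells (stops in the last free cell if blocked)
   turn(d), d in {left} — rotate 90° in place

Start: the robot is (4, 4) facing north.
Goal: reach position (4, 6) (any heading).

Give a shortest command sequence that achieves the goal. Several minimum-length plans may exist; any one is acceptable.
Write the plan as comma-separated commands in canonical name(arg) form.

move(3)

t0: (4, 4) facing north
step 1 (move(3)): (4, 6) facing north
minimal: 1 command(s), checked below 1.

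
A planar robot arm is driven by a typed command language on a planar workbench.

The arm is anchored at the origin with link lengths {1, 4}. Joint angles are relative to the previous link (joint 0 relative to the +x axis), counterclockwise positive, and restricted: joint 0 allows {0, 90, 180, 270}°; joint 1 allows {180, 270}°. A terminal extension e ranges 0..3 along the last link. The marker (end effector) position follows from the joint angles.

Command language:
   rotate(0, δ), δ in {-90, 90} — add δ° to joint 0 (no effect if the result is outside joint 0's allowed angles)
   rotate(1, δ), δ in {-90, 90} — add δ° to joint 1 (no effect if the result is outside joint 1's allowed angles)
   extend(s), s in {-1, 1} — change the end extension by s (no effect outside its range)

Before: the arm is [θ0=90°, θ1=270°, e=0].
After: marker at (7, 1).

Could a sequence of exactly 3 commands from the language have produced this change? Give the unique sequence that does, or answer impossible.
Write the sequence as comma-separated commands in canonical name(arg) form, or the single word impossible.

from: [θ0=90°, θ1=270°, e=0]
step 1 (extend(1)): [θ0=90°, θ1=270°, e=1]
step 2 (extend(1)): [θ0=90°, θ1=270°, e=2]
step 3 (extend(1)): [θ0=90°, θ1=270°, e=3]
no other 3-command option fits: unique.

extend(1), extend(1), extend(1)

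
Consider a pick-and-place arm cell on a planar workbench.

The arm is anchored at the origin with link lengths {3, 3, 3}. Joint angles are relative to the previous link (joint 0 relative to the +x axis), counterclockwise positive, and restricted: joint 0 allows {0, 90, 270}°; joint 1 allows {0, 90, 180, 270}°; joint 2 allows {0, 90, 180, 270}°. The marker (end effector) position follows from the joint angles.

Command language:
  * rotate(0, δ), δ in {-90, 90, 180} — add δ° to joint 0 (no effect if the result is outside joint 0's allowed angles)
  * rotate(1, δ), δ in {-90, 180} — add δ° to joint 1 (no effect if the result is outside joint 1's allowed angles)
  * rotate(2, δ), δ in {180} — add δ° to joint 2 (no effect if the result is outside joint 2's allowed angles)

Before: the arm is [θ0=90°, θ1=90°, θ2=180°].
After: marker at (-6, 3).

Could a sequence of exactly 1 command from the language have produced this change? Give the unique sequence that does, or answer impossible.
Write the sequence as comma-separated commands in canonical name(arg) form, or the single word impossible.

from: [θ0=90°, θ1=90°, θ2=180°]
[1] after rotate(2, 180): [θ0=90°, θ1=90°, θ2=0°]
no rival 1-sequence matches.

rotate(2, 180)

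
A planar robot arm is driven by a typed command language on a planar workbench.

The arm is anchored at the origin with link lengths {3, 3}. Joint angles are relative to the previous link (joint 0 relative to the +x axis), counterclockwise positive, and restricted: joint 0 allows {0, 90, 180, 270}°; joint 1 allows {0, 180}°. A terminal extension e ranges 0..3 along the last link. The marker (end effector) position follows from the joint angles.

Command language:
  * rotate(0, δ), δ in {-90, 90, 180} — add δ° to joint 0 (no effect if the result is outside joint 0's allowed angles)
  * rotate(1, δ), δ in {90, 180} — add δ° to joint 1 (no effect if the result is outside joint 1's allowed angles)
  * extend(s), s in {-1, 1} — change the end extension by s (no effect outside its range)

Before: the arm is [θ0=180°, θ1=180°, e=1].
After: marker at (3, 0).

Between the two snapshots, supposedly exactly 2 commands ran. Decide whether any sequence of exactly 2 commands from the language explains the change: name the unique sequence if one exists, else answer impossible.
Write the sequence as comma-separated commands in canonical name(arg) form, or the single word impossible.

begin: [θ0=180°, θ1=180°, e=1]
1. extend(1) → [θ0=180°, θ1=180°, e=2]
2. extend(1) → [θ0=180°, θ1=180°, e=3]
no rival 2-sequence matches.

extend(1), extend(1)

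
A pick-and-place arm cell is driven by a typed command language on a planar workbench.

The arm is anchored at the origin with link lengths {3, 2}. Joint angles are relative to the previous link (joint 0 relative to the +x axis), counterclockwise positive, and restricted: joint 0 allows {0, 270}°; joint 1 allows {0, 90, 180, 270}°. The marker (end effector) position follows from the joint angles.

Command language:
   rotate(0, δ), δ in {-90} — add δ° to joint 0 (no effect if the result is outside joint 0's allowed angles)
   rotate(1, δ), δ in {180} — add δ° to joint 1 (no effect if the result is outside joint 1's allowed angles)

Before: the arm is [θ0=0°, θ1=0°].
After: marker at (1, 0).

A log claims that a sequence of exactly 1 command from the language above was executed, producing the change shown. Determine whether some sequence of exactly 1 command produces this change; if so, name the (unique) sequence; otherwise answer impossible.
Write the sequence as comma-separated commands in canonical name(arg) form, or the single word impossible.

begin: [θ0=0°, θ1=0°]
t=1 rotate(1, 180) ⇒ [θ0=0°, θ1=180°]
no rival 1-sequence matches.

rotate(1, 180)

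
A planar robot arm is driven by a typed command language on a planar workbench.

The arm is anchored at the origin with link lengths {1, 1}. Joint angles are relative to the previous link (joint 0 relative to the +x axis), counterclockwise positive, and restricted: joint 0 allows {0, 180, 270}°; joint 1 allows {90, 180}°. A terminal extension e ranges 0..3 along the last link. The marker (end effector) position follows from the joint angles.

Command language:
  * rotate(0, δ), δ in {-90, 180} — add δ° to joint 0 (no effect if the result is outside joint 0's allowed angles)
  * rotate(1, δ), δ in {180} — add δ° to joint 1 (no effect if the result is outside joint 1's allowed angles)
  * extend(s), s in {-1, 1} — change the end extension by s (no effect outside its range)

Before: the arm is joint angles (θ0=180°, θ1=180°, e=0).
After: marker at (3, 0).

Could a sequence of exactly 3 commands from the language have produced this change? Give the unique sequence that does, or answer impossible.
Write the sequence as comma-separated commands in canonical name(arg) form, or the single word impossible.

extend(1), extend(1), extend(1)

from: joint angles (θ0=180°, θ1=180°, e=0)
step 1 (extend(1)): joint angles (θ0=180°, θ1=180°, e=1)
step 2 (extend(1)): joint angles (θ0=180°, θ1=180°, e=2)
step 3 (extend(1)): joint angles (θ0=180°, θ1=180°, e=3)
no other 3-command option fits: unique.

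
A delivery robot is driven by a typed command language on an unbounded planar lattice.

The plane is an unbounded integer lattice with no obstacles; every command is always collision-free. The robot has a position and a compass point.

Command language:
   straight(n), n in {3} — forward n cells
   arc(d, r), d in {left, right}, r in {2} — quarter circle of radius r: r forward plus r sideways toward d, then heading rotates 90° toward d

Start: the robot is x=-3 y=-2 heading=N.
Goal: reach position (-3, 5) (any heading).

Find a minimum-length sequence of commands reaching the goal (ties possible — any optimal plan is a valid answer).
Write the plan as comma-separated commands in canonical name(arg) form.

begin: x=-3 y=-2 heading=N
step 1 (arc(right, 2)): x=-1 y=0 heading=E
step 2 (arc(left, 2)): x=1 y=2 heading=N
step 3 (straight(3)): x=1 y=5 heading=N
step 4 (arc(left, 2)): x=-1 y=7 heading=W
step 5 (arc(left, 2)): x=-3 y=5 heading=S
no 4-step plan works, so 5 is optimal.

arc(right, 2), arc(left, 2), straight(3), arc(left, 2), arc(left, 2)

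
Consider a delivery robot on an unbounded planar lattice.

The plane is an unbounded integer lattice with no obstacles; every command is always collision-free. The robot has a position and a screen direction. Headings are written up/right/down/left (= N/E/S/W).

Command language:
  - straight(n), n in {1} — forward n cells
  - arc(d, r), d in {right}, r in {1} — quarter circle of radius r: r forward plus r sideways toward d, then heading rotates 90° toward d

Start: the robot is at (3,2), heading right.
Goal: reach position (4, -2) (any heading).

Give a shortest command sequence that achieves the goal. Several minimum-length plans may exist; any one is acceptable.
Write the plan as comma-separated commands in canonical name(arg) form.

arc(right, 1), straight(1), straight(1), straight(1)

from: at (3,2), heading right
1. arc(right, 1) → at (4,1), heading down
2. straight(1) → at (4,0), heading down
3. straight(1) → at (4,-1), heading down
4. straight(1) → at (4,-2), heading down
nothing shorter than 4 reaches the goal.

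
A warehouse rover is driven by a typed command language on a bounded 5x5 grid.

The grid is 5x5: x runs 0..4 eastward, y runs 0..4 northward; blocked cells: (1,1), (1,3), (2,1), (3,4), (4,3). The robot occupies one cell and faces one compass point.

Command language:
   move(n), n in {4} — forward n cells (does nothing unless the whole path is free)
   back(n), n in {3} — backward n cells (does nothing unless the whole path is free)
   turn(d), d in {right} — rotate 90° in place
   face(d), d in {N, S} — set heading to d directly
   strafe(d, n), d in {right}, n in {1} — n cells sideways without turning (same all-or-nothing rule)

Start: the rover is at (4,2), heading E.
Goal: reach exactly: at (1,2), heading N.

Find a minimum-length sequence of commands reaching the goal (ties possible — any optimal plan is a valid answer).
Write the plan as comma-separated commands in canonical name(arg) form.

from: at (4,2), heading E
t=1 back(3) ⇒ at (1,2), heading E
t=2 face(N) ⇒ at (1,2), heading N
nothing shorter than 2 reaches the goal.

back(3), face(N)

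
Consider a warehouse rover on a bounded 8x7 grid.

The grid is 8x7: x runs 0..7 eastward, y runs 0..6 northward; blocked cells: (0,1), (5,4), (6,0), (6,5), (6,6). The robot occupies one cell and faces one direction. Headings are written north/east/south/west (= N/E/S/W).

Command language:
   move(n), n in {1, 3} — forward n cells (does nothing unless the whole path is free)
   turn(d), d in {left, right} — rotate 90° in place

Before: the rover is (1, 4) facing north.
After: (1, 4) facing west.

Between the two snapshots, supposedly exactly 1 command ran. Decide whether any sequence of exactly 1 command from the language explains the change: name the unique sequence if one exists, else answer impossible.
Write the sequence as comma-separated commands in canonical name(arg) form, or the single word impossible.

key: parked at (1,4) the whole time — nothing moves the robot
begin: (1, 4) facing north
1. turn(left) → (1, 4) facing west
no rival 1-sequence matches.

turn(left)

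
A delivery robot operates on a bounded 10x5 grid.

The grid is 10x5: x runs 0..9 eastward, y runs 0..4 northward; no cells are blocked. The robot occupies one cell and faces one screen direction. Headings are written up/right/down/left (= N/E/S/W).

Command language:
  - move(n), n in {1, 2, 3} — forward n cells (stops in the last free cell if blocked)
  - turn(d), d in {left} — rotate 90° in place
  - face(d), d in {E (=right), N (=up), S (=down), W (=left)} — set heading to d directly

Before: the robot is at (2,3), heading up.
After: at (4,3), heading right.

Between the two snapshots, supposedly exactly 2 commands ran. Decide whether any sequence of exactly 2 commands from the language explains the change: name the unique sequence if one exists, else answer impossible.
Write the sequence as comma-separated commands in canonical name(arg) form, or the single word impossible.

face(E), move(2)

key: order matters: swapping face(E) and move(2) lands elsewhere
start: at (2,3), heading up
1. face(E) → at (2,3), heading right
2. move(2) → at (4,3), heading right
uniquely the one of 64 2-step routes that fits.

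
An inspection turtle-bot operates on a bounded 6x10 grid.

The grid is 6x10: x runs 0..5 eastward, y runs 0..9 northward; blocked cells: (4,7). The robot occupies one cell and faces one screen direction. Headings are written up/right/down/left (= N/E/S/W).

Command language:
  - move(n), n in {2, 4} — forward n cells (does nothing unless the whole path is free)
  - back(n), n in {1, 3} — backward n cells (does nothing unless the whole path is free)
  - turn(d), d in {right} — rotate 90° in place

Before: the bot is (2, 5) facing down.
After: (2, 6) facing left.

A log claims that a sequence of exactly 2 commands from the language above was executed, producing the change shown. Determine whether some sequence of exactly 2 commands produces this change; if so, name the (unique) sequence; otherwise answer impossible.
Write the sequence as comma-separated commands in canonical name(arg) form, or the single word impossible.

key: order matters: swapping back(1) and turn(right) lands elsewhere
start: (2, 5) facing down
t=1 back(1) ⇒ (2, 6) facing down
t=2 turn(right) ⇒ (2, 6) facing left
all 25 alternatives checked — unique.

back(1), turn(right)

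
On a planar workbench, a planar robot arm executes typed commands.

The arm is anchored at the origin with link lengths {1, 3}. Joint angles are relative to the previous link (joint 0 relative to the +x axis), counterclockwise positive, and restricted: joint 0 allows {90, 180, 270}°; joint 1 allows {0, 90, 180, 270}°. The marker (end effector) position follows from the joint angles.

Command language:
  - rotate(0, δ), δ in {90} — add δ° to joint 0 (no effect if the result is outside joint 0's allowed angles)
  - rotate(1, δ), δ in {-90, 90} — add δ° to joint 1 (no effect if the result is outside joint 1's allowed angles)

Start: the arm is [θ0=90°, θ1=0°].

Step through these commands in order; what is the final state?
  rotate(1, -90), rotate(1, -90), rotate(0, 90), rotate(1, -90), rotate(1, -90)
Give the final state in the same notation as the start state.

start: [θ0=90°, θ1=0°]
step 1 (rotate(1, -90)): [θ0=90°, θ1=270°]
step 2 (rotate(1, -90)): [θ0=90°, θ1=180°]
step 3 (rotate(0, 90)): [θ0=180°, θ1=180°]
step 4 (rotate(1, -90)): [θ0=180°, θ1=90°]
step 5 (rotate(1, -90)): [θ0=180°, θ1=0°]

[θ0=180°, θ1=0°]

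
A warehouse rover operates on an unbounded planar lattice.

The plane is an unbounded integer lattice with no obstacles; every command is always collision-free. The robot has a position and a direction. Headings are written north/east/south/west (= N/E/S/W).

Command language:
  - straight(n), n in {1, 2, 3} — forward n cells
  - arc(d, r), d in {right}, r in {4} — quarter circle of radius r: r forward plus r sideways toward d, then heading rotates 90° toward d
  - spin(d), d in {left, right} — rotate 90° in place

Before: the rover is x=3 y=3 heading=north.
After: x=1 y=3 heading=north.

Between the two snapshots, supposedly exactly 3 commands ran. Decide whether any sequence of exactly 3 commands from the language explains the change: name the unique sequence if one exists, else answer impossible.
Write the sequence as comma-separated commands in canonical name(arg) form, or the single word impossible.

spin(left), straight(2), spin(right)

key: running spin(right) before spin(left) would end elsewhere — order is forced
start: x=3 y=3 heading=north
t=1 spin(left) ⇒ x=3 y=3 heading=west
t=2 straight(2) ⇒ x=1 y=3 heading=west
t=3 spin(right) ⇒ x=1 y=3 heading=north
uniquely the one of 216 3-step routes that fits.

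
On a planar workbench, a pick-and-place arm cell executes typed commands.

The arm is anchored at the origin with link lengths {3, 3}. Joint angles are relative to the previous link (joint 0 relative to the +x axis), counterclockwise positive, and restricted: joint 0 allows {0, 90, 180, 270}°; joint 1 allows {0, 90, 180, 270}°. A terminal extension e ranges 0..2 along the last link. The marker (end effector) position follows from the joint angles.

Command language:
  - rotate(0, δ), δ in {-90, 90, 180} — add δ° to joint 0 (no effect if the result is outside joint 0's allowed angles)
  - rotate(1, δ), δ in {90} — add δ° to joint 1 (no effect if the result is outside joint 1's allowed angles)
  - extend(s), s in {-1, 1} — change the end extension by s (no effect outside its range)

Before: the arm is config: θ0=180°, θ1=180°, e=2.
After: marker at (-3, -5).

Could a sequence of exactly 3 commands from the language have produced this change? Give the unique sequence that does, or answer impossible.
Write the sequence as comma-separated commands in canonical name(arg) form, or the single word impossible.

begin: config: θ0=180°, θ1=180°, e=2
1. rotate(1, 90) → config: θ0=180°, θ1=270°, e=2
2. rotate(1, 90) → config: θ0=180°, θ1=0°, e=2
3. rotate(1, 90) → config: θ0=180°, θ1=90°, e=2
no other 3-command option fits: unique.

rotate(1, 90), rotate(1, 90), rotate(1, 90)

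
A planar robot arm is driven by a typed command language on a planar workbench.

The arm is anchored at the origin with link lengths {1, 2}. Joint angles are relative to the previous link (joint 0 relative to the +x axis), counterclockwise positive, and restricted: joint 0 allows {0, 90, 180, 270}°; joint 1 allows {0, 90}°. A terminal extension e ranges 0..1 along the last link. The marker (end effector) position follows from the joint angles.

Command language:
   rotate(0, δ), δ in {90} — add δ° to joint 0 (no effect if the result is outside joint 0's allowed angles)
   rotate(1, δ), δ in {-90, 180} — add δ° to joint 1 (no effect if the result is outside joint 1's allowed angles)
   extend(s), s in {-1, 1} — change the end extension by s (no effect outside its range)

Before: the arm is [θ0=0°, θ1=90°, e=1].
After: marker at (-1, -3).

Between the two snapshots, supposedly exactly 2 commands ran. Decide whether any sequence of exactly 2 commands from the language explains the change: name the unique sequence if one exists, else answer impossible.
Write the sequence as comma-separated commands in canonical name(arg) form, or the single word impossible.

rotate(0, 90), rotate(0, 90)

from: [θ0=0°, θ1=90°, e=1]
1. rotate(0, 90) → [θ0=90°, θ1=90°, e=1]
2. rotate(0, 90) → [θ0=180°, θ1=90°, e=1]
uniquely the one of 25 2-step routes that fits.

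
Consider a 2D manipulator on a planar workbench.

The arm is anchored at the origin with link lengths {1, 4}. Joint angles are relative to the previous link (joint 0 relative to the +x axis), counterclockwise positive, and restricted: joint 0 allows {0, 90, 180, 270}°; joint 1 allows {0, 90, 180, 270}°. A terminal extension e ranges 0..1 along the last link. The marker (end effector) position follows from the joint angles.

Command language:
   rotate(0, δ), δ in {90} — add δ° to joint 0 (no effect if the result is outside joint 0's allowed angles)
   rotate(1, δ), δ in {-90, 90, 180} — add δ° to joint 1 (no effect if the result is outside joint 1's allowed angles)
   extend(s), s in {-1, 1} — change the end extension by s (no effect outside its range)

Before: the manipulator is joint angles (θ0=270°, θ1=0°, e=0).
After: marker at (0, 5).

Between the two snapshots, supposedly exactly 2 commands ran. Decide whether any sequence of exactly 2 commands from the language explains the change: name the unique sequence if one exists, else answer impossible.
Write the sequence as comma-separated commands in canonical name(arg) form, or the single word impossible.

t0: joint angles (θ0=270°, θ1=0°, e=0)
1. rotate(0, 90) → joint angles (θ0=0°, θ1=0°, e=0)
2. rotate(0, 90) → joint angles (θ0=90°, θ1=0°, e=0)
uniquely the one of 36 2-step routes that fits.

rotate(0, 90), rotate(0, 90)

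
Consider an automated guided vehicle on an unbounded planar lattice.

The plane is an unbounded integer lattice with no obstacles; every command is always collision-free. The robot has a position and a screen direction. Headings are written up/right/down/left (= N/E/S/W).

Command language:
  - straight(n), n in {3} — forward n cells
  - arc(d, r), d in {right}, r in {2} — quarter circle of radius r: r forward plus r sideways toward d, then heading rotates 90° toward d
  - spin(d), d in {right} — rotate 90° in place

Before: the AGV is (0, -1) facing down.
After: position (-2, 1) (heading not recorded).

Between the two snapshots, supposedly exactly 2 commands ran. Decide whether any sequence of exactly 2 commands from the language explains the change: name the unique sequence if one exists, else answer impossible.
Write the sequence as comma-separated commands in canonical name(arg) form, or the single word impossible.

key: order matters: swapping spin(right) and arc(right, 2) lands elsewhere
t0: (0, -1) facing down
1. spin(right) → (0, -1) facing left
2. arc(right, 2) → (-2, 1) facing up
no rival 2-sequence matches.

spin(right), arc(right, 2)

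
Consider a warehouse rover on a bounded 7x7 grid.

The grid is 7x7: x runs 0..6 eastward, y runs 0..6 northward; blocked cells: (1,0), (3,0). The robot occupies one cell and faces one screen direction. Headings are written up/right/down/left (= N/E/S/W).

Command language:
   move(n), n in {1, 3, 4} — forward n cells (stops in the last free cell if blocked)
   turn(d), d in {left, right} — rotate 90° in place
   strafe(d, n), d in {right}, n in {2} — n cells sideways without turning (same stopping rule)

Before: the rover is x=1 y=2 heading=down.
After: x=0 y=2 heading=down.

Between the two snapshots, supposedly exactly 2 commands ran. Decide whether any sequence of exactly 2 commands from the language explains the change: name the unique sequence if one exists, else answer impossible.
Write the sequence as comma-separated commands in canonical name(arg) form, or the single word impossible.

key: the first strafe(right, 2) runs into the grid edge before its full distance
start: x=1 y=2 heading=down
1. strafe(right, 2) → x=0 y=2 heading=down
2. strafe(right, 2) → x=0 y=2 heading=down
no other 2-command option fits: unique.

strafe(right, 2), strafe(right, 2)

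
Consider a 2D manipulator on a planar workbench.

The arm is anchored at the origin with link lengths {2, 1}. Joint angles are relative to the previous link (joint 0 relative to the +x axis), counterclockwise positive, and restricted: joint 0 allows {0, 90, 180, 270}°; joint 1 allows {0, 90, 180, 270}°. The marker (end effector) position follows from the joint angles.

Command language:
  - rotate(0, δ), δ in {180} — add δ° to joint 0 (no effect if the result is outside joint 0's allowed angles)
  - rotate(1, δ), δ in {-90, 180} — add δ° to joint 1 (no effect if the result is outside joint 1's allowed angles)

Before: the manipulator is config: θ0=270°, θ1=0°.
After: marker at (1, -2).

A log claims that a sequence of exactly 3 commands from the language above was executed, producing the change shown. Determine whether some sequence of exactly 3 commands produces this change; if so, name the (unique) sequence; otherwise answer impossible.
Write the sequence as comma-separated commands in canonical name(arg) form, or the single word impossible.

rotate(1, -90), rotate(1, -90), rotate(1, -90)

begin: config: θ0=270°, θ1=0°
[1] after rotate(1, -90): config: θ0=270°, θ1=270°
[2] after rotate(1, -90): config: θ0=270°, θ1=180°
[3] after rotate(1, -90): config: θ0=270°, θ1=90°
no rival 3-sequence matches.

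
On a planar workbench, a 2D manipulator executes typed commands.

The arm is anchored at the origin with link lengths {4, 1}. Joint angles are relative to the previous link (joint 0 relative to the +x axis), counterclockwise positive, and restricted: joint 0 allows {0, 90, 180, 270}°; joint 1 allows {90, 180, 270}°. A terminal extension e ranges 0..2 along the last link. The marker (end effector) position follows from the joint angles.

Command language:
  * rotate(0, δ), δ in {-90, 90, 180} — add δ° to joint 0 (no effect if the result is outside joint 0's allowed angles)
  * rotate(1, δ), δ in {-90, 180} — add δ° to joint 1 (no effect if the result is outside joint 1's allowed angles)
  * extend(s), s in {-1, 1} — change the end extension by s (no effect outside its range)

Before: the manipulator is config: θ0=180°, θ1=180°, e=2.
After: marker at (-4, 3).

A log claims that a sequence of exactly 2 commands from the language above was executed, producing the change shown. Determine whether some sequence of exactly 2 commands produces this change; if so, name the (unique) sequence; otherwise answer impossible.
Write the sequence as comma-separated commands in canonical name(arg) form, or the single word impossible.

key: order matters: swapping rotate(1, -90) and rotate(1, 180) lands elsewhere
begin: config: θ0=180°, θ1=180°, e=2
[1] after rotate(1, -90): config: θ0=180°, θ1=90°, e=2
[2] after rotate(1, 180): config: θ0=180°, θ1=270°, e=2
no rival 2-sequence matches.

rotate(1, -90), rotate(1, 180)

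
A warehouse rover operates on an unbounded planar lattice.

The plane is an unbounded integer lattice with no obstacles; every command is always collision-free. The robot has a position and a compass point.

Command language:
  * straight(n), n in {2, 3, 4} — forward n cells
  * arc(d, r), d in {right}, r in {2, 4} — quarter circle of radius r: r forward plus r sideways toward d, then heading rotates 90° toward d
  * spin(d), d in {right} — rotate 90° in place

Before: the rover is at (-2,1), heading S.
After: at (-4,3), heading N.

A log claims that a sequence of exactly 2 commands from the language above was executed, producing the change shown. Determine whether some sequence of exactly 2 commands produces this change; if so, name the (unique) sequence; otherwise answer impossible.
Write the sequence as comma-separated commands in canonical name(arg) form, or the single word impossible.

key: running arc(right, 2) before spin(right) would end elsewhere — order is forced
initial: at (-2,1), heading S
[1] after spin(right): at (-2,1), heading W
[2] after arc(right, 2): at (-4,3), heading N
uniquely the one of 36 2-step routes that fits.

spin(right), arc(right, 2)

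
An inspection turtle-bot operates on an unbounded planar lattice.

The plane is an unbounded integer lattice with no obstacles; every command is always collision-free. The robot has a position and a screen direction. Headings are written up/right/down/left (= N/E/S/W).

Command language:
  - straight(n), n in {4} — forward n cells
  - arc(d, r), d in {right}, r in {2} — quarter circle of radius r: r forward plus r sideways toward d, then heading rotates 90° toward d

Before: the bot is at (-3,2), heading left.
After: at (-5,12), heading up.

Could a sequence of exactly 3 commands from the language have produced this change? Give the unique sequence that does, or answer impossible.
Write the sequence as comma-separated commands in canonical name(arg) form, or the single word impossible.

key: order matters: swapping arc(right, 2) and straight(4) lands elsewhere
begin: at (-3,2), heading left
t=1 arc(right, 2) ⇒ at (-5,4), heading up
t=2 straight(4) ⇒ at (-5,8), heading up
t=3 straight(4) ⇒ at (-5,12), heading up
no rival 3-sequence matches.

arc(right, 2), straight(4), straight(4)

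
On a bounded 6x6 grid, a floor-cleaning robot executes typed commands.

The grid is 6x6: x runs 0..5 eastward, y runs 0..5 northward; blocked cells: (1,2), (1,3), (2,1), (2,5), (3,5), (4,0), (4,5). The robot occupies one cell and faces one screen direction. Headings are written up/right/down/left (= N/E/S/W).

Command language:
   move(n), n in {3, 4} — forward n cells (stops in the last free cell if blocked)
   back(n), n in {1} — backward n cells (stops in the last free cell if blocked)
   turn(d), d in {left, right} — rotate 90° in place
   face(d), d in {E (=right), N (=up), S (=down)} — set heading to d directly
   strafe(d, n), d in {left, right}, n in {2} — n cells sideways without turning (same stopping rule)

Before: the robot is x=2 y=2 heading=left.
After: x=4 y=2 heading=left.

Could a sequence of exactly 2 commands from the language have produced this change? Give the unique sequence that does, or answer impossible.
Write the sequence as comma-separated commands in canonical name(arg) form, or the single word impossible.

back(1), back(1)

key: still facing W at the end — nothing in the sequence rotates
start: x=2 y=2 heading=left
step 1 (back(1)): x=3 y=2 heading=left
step 2 (back(1)): x=4 y=2 heading=left
uniquely the one of 100 2-step routes that fits.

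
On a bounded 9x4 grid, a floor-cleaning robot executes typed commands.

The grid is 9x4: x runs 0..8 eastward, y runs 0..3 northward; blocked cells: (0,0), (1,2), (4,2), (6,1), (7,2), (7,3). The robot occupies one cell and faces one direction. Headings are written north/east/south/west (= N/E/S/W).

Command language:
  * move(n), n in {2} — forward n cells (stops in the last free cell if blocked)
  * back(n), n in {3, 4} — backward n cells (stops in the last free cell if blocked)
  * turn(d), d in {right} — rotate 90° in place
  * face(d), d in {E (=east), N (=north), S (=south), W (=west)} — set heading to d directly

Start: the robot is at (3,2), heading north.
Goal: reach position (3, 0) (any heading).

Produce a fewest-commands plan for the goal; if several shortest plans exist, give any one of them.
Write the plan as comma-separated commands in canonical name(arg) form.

initial: at (3,2), heading north
step 1 (back(3)): at (3,0), heading north
nothing shorter than 1 reaches the goal.

back(3)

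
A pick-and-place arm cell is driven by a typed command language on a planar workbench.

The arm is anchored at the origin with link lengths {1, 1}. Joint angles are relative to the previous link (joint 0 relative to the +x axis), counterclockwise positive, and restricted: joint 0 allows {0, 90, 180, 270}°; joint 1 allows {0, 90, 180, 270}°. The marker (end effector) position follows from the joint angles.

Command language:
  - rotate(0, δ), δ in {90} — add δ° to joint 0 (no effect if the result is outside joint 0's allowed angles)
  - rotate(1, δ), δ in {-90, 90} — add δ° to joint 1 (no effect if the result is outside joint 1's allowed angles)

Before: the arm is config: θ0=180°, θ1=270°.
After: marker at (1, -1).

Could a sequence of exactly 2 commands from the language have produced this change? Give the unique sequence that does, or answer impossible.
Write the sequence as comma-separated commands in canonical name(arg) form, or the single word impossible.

begin: config: θ0=180°, θ1=270°
1. rotate(0, 90) → config: θ0=270°, θ1=270°
2. rotate(0, 90) → config: θ0=0°, θ1=270°
no rival 2-sequence matches.

rotate(0, 90), rotate(0, 90)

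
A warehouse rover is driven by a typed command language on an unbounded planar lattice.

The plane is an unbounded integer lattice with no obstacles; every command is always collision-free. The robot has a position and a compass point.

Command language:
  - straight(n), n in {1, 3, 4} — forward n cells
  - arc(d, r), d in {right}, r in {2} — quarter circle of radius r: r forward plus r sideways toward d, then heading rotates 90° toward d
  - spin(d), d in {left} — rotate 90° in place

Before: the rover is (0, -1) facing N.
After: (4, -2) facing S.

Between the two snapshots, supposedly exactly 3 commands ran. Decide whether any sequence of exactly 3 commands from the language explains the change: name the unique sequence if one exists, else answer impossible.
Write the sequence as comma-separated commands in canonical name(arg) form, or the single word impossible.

arc(right, 2), arc(right, 2), straight(1)

key: running straight(1) before arc(right, 2) would end elsewhere — order is forced
begin: (0, -1) facing N
[1] after arc(right, 2): (2, 1) facing E
[2] after arc(right, 2): (4, -1) facing S
[3] after straight(1): (4, -2) facing S
no rival 3-sequence matches.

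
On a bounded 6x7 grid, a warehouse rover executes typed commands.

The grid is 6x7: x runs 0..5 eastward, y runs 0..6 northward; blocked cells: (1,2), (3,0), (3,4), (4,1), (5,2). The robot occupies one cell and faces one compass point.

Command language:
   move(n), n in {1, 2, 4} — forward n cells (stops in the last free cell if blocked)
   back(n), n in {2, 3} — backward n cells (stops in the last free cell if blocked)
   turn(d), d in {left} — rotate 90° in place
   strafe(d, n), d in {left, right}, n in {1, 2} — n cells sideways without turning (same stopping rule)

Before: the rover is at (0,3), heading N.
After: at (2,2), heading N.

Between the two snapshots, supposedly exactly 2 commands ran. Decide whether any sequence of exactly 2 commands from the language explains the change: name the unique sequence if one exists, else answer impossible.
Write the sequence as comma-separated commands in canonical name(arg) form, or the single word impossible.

impossible

checked all 2-command options: none fits.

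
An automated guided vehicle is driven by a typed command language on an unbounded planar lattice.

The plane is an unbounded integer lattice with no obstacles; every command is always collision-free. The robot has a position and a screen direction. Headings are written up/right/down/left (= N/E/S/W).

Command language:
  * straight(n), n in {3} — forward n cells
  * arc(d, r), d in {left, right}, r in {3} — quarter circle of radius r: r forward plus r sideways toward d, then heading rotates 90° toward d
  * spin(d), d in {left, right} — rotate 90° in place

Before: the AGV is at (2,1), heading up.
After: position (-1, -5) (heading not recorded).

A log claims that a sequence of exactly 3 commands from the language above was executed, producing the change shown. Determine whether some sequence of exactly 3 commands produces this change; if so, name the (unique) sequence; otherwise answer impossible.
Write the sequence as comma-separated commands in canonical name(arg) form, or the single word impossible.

key: running straight(3) before spin(left) would end elsewhere — order is forced
from: at (2,1), heading up
t=1 spin(left) ⇒ at (2,1), heading left
t=2 arc(left, 3) ⇒ at (-1,-2), heading down
t=3 straight(3) ⇒ at (-1,-5), heading down
uniquely the one of 125 3-step routes that fits.

spin(left), arc(left, 3), straight(3)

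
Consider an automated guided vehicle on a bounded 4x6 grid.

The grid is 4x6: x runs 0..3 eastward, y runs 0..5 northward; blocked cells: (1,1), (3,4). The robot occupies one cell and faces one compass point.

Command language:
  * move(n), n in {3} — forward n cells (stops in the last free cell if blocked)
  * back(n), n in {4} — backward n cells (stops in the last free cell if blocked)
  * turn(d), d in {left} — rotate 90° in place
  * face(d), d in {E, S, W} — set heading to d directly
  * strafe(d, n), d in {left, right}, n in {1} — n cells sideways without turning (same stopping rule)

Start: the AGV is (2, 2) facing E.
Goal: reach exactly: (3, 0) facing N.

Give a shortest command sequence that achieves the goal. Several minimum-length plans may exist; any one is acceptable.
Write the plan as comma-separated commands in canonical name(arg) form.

initial: (2, 2) facing E
t=1 move(3) ⇒ (3, 2) facing E
t=2 turn(left) ⇒ (3, 2) facing N
t=3 back(4) ⇒ (3, 0) facing N
minimal: 3 command(s), checked below 3.

move(3), turn(left), back(4)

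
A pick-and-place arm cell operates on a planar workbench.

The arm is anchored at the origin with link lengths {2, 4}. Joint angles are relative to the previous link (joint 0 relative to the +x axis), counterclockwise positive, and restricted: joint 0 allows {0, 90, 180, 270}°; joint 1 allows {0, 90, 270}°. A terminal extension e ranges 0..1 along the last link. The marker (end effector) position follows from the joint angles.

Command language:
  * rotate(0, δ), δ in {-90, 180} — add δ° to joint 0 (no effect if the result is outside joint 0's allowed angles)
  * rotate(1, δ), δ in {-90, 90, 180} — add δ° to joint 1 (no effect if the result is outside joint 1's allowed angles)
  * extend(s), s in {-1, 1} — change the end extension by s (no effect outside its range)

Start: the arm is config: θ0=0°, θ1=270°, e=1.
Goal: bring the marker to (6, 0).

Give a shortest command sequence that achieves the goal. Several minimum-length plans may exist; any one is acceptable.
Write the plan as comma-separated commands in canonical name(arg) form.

start: config: θ0=0°, θ1=270°, e=1
t=1 extend(-1) ⇒ config: θ0=0°, θ1=270°, e=0
t=2 rotate(1, 90) ⇒ config: θ0=0°, θ1=0°, e=0
shorter routes all fall short; 2 is best.

extend(-1), rotate(1, 90)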